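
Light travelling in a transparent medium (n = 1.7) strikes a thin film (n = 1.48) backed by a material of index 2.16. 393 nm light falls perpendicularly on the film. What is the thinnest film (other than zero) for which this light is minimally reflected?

133 nm

Top surface (1.7 → 1.48): reflection off a lower-index medium gives no phase shift.
At the lower boundary (n = 1.48 to n = 2.16) the reflected ray undergoes a half-wave phase shift.
The two reflections differ by half a wavelength.
For weak reflection here: 2 n t = m λ.
Minimum nonzero at m = 1: t = λ / (2 n) = 393 / (2 × 1.48) = 133 nm.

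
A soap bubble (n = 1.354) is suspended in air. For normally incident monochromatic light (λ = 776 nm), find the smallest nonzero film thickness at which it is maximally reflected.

143 nm

Top surface (1.0 → 1.354): reflection off a higher-index medium gives a half-wave phase shift.
Ray reflecting at the bottom interface goes from n = 1.354 toward n = 1.0: no phase shift.
Net: one phase inversion between the two reflected rays.
So the condition for constructive reflection is 2 n t = (m + ½) λ.
Minimum at m = 0: t = λ / (4 n) = 776 / (4 × 1.354) = 143 nm.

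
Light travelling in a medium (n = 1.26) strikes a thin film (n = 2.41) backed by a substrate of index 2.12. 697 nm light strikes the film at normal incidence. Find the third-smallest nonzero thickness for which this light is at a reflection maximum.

At the upper boundary (n = 1.26 to n = 2.41) the reflected ray undergoes a half-wave phase shift.
At the lower boundary (n = 2.41 to n = 2.12) the reflected ray undergoes no phase shift.
Exactly one π shift → a net half-wave offset.
With one net inversion, constructive interference in reflection requires 2 n t = (m + ½) λ.
The third-smallest nonzero thickness corresponds to m = 2: t = (m + ½) λ / (2 n) = 2.50 × 697 / (2 × 2.41) = 362 nm.

362 nm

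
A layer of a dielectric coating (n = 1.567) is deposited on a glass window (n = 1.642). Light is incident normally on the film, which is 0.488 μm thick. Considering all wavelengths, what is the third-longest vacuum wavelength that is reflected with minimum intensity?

Ray reflecting at the top interface goes from n = 1.0 toward n = 1.567: a half-wave phase shift.
Ray reflecting at the bottom interface goes from n = 1.567 toward n = 1.642: a half-wave phase shift.
Net: no relative phase inversion (both shifts match).
With no net inversion, destructive interference in reflection requires 2 n t = (m + ½) λ.
λ = 2 n t / (m + ½). The third-longest wavelength is m = 2: λ = 2 × 1.567 × 488 / 2.50 = 612 nm.

612 nm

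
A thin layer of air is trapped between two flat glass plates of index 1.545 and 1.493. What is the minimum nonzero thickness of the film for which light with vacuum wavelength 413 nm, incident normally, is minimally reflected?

207 nm

At the upper boundary (n = 1.545 to n = 1.0) the reflected ray undergoes no phase shift.
Bottom surface (1.0 → 1.493): reflection off a higher-index medium gives a half-wave phase shift.
The two reflections differ by half a wavelength.
For dark reflection here: 2 n t = m λ.
Minimum nonzero at m = 1: t = λ / (2 n) = 413 / (2 × 1.0) = 207 nm.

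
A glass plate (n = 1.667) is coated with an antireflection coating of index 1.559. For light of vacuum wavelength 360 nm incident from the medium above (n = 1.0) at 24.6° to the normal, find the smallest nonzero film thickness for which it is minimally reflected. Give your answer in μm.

Top surface (1.0 → 1.559): reflection off a higher-index medium gives a half-wave phase shift.
Ray reflecting at the bottom interface goes from n = 1.559 toward n = 1.667: a half-wave phase shift.
Zero or two π shifts → no net half-wave offset.
With no net inversion, destructive interference in reflection requires 2 n t cos θ_r = (m + ½) λ.
Snell's law: 1.0 sin 24.6° = 1.559 sin θ_r → sin θ_r = 0.267, cos θ_r = 0.964.
Minimum at m = 0: t = λ / (4 n cos θ_r) = 360 / (4 × 1.559 × 0.964) = 59.9 nm.

0.0599 μm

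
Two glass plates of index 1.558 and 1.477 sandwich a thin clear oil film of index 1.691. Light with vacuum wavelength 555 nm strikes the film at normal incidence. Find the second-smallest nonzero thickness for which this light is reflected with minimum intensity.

328 nm

Top surface (1.558 → 1.691): reflection off a higher-index medium gives a half-wave phase shift.
Ray reflecting at the bottom interface goes from n = 1.691 toward n = 1.477: no phase shift.
The two reflections differ by half a wavelength.
For dark reflection here: 2 n t = m λ.
The second-smallest nonzero thickness corresponds to m = 2: t = m λ / (2 n) = 2.00 × 555 / (2 × 1.691) = 328 nm.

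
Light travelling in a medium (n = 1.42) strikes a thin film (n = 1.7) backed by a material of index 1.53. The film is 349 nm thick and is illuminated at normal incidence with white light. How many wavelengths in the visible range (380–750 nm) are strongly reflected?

1

At the upper boundary (n = 1.42 to n = 1.7) the reflected ray undergoes a half-wave phase shift.
Ray reflecting at the bottom interface goes from n = 1.7 toward n = 1.53: no phase shift.
Exactly one π shift → a net half-wave offset.
For strong reflection here: 2 n t = (m + ½) λ.
λ = 2 n t / (m + ½) = 1187 / (m + ½) nm.
m=1: 791 nm (IR); m=2: 475 nm (visible); m=3: 339 nm (UV).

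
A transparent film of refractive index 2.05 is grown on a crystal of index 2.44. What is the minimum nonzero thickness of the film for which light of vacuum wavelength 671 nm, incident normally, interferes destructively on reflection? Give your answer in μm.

Ray reflecting at the top interface goes from n = 1.0 toward n = 2.05: a half-wave phase shift.
Ray reflecting at the bottom interface goes from n = 2.05 toward n = 2.44: a half-wave phase shift.
Net: no relative phase inversion (both shifts match).
With no net inversion, destructive interference in reflection requires 2 n t = (m + ½) λ.
Minimum at m = 0: t = λ / (4 n) = 671 / (4 × 2.05) = 81.8 nm.

0.0818 μm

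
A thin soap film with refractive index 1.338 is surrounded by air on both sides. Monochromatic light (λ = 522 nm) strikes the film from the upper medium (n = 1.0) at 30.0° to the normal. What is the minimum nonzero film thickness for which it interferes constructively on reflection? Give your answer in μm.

0.105 μm

Ray reflecting at the top interface goes from n = 1.0 toward n = 1.338: a half-wave phase shift.
Bottom surface (1.338 → 1.0): reflection off a lower-index medium gives no phase shift.
The two reflections differ by half a wavelength.
For strong reflection here: 2 n t cos θ_r = (m + ½) λ.
Snell's law: 1.0 sin 30.0° = 1.338 sin θ_r → sin θ_r = 0.374, cos θ_r = 0.928.
Minimum at m = 0: t = λ / (4 n cos θ_r) = 522 / (4 × 1.338 × 0.928) = 105 nm.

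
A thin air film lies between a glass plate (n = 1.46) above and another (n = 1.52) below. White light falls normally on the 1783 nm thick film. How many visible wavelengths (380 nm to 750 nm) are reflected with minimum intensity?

Top surface (1.46 → 1.0): reflection off a lower-index medium gives no phase shift.
Bottom surface (1.0 → 1.52): reflection off a higher-index medium gives a half-wave phase shift.
Exactly one π shift → a net half-wave offset.
So the condition for destructive reflection is 2 n t = m λ.
λ = 2 n t / m = 3566 / m nm.
m=4: 892 nm (IR); m=5: 713 nm (visible); m=6: 594 nm (visible); m=7: 509 nm (visible); m=8: 446 nm (visible); m=9: 396 nm (visible); m=10: 357 nm (UV).

5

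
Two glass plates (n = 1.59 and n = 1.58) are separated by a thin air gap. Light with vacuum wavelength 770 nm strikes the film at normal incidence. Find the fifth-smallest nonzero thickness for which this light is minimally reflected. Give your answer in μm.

1.93 μm

At the upper boundary (n = 1.59 to n = 1.0) the reflected ray undergoes no phase shift.
Bottom surface (1.0 → 1.58): reflection off a higher-index medium gives a half-wave phase shift.
Net: one phase inversion between the two reflected rays.
For weak reflection here: 2 n t = m λ.
The fifth-smallest nonzero thickness corresponds to m = 5: t = m λ / (2 n) = 5.00 × 770 / (2 × 1.0) = 1925 nm.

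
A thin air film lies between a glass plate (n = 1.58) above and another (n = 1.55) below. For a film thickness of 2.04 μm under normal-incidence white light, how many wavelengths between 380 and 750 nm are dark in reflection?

At the upper boundary (n = 1.58 to n = 1.0) the reflected ray undergoes no phase shift.
At the lower boundary (n = 1.0 to n = 1.55) the reflected ray undergoes a half-wave phase shift.
Net: one phase inversion between the two reflected rays.
So the condition for destructive reflection is 2 n t = m λ.
λ = 2 n t / m = 4080 / m nm.
m=5: 816 nm (IR); m=6: 680 nm (visible); m=7: 583 nm (visible); m=8: 510 nm (visible); m=9: 453 nm (visible); m=10: 408 nm (visible); m=11: 371 nm (UV).

5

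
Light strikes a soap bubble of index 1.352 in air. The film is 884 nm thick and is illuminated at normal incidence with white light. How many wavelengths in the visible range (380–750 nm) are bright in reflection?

3

At the upper boundary (n = 1.0 to n = 1.352) the reflected ray undergoes a half-wave phase shift.
Ray reflecting at the bottom interface goes from n = 1.352 toward n = 1.0: no phase shift.
Exactly one π shift → a net half-wave offset.
For bright reflection here: 2 n t = (m + ½) λ.
λ = 2 n t / (m + ½) = 2390 / (m + ½) nm.
m=2: 956 nm (IR); m=3: 683 nm (visible); m=4: 531 nm (visible); m=5: 435 nm (visible); m=6: 368 nm (UV).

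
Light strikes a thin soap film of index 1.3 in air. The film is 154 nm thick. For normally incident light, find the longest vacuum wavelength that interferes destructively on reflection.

Top surface (1.0 → 1.3): reflection off a higher-index medium gives a half-wave phase shift.
Ray reflecting at the bottom interface goes from n = 1.3 toward n = 1.0: no phase shift.
Net: one phase inversion between the two reflected rays.
With one net inversion, destructive interference in reflection requires 2 n t = m λ.
λ = 2 n t / m. The longest wavelength is m = 1: λ = 2 × 1.3 × 154 / 1.00 = 400 nm.

400 nm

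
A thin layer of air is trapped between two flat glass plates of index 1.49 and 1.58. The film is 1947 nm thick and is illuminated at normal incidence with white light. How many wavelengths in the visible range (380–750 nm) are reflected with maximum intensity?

5

Top surface (1.49 → 1.0): reflection off a lower-index medium gives no phase shift.
Ray reflecting at the bottom interface goes from n = 1.0 toward n = 1.58: a half-wave phase shift.
The two reflections differ by half a wavelength.
With one net inversion, constructive interference in reflection requires 2 n t = (m + ½) λ.
λ = 2 n t / (m + ½) = 3894 / (m + ½) nm.
m=4: 865 nm (IR); m=5: 708 nm (visible); m=6: 599 nm (visible); m=7: 519 nm (visible); m=8: 458 nm (visible); m=9: 410 nm (visible); m=10: 371 nm (UV).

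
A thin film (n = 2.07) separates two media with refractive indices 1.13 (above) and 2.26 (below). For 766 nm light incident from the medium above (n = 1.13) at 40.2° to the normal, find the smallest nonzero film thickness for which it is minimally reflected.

Top surface (1.13 → 2.07): reflection off a higher-index medium gives a half-wave phase shift.
At the lower boundary (n = 2.07 to n = 2.26) the reflected ray undergoes a half-wave phase shift.
Zero or two π shifts → no net half-wave offset.
With no net inversion, destructive interference in reflection requires 2 n t cos θ_r = (m + ½) λ.
Snell's law: 1.13 sin 40.2° = 2.07 sin θ_r → sin θ_r = 0.352, cos θ_r = 0.936.
Minimum at m = 0: t = λ / (4 n cos θ_r) = 766 / (4 × 2.07 × 0.936) = 98.9 nm.

98.9 nm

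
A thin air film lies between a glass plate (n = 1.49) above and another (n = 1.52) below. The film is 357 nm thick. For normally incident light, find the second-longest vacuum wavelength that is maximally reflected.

476 nm

At the upper boundary (n = 1.49 to n = 1.0) the reflected ray undergoes no phase shift.
Bottom surface (1.0 → 1.52): reflection off a higher-index medium gives a half-wave phase shift.
The two reflections differ by half a wavelength.
With one net inversion, constructive interference in reflection requires 2 n t = (m + ½) λ.
λ = 2 n t / (m + ½). The second-longest wavelength is m = 1: λ = 2 × 1.0 × 357 / 1.50 = 476 nm.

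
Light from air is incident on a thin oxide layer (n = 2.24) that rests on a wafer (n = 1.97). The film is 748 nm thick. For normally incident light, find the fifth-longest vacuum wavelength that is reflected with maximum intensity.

At the upper boundary (n = 1.0 to n = 2.24) the reflected ray undergoes a half-wave phase shift.
Ray reflecting at the bottom interface goes from n = 2.24 toward n = 1.97: no phase shift.
Exactly one π shift → a net half-wave offset.
With one net inversion, constructive interference in reflection requires 2 n t = (m + ½) λ.
λ = 2 n t / (m + ½). The fifth-longest wavelength is m = 4: λ = 2 × 2.24 × 748 / 4.50 = 745 nm.

745 nm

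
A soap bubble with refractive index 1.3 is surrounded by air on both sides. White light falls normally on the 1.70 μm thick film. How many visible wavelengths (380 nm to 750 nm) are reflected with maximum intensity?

Ray reflecting at the top interface goes from n = 1.0 toward n = 1.3: a half-wave phase shift.
Bottom surface (1.3 → 1.0): reflection off a lower-index medium gives no phase shift.
Exactly one π shift → a net half-wave offset.
So the condition for constructive reflection is 2 n t = (m + ½) λ.
λ = 2 n t / (m + ½) = 4420 / (m + ½) nm.
m=5: 804 nm (IR); m=6: 680 nm (visible); m=7: 589 nm (visible); m=8: 520 nm (visible); m=9: 465 nm (visible); m=10: 421 nm (visible); m=11: 384 nm (visible); m=12: 354 nm (UV).

6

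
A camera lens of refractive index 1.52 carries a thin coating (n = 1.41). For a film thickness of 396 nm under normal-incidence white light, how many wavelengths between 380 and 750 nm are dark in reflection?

2

At the upper boundary (n = 1.0 to n = 1.41) the reflected ray undergoes a half-wave phase shift.
Ray reflecting at the bottom interface goes from n = 1.41 toward n = 1.52: a half-wave phase shift.
Net: no relative phase inversion (both shifts match).
So the condition for destructive reflection is 2 n t = (m + ½) λ.
λ = 2 n t / (m + ½) = 1117 / (m + ½) nm.
m=0: 2233 nm (IR); m=1: 744 nm (visible); m=2: 447 nm (visible); m=3: 319 nm (UV).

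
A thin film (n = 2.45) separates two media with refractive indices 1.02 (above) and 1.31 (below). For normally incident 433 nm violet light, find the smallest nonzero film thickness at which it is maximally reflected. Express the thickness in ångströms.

442 Å

Ray reflecting at the top interface goes from n = 1.02 toward n = 2.45: a half-wave phase shift.
At the lower boundary (n = 2.45 to n = 1.31) the reflected ray undergoes no phase shift.
Net: one phase inversion between the two reflected rays.
For maximum reflection here: 2 n t = (m + ½) λ.
Minimum at m = 0: t = λ / (4 n) = 433 / (4 × 2.45) = 44.2 nm.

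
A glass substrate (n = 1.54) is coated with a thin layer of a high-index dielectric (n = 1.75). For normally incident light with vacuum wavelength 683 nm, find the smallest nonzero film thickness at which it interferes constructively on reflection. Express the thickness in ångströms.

976 Å

Top surface (1.0 → 1.75): reflection off a higher-index medium gives a half-wave phase shift.
Ray reflecting at the bottom interface goes from n = 1.75 toward n = 1.54: no phase shift.
Exactly one π shift → a net half-wave offset.
For bright reflection here: 2 n t = (m + ½) λ.
Minimum at m = 0: t = λ / (4 n) = 683 / (4 × 1.75) = 97.6 nm.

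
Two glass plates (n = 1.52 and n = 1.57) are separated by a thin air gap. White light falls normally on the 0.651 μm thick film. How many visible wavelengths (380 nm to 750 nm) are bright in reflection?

1

At the upper boundary (n = 1.52 to n = 1.0) the reflected ray undergoes no phase shift.
Bottom surface (1.0 → 1.57): reflection off a higher-index medium gives a half-wave phase shift.
The two reflections differ by half a wavelength.
So the condition for constructive reflection is 2 n t = (m + ½) λ.
λ = 2 n t / (m + ½) = 1302 / (m + ½) nm.
m=1: 868 nm (IR); m=2: 521 nm (visible); m=3: 372 nm (UV).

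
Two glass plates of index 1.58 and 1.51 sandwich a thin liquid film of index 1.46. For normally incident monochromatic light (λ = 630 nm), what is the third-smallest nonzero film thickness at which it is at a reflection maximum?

539 nm

Top surface (1.58 → 1.46): reflection off a lower-index medium gives no phase shift.
Bottom surface (1.46 → 1.51): reflection off a higher-index medium gives a half-wave phase shift.
Net: one phase inversion between the two reflected rays.
With one net inversion, constructive interference in reflection requires 2 n t = (m + ½) λ.
The third-smallest nonzero thickness corresponds to m = 2: t = (m + ½) λ / (2 n) = 2.50 × 630 / (2 × 1.46) = 539 nm.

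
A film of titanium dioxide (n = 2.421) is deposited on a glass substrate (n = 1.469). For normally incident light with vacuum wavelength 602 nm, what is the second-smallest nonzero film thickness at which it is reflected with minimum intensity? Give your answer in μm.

0.249 μm

At the upper boundary (n = 1.0 to n = 2.421) the reflected ray undergoes a half-wave phase shift.
Ray reflecting at the bottom interface goes from n = 2.421 toward n = 1.469: no phase shift.
Exactly one π shift → a net half-wave offset.
For dark reflection here: 2 n t = m λ.
The second-smallest nonzero thickness corresponds to m = 2: t = m λ / (2 n) = 2.00 × 602 / (2 × 2.421) = 249 nm.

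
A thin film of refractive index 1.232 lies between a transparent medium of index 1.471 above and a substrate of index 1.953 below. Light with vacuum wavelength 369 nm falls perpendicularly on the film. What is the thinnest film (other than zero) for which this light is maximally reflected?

74.9 nm

At the upper boundary (n = 1.471 to n = 1.232) the reflected ray undergoes no phase shift.
Bottom surface (1.232 → 1.953): reflection off a higher-index medium gives a half-wave phase shift.
Net: one phase inversion between the two reflected rays.
With one net inversion, constructive interference in reflection requires 2 n t = (m + ½) λ.
Minimum at m = 0: t = λ / (4 n) = 369 / (4 × 1.232) = 74.9 nm.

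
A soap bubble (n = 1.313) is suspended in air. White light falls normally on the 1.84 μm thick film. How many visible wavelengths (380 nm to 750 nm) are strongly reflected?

Ray reflecting at the top interface goes from n = 1.0 toward n = 1.313: a half-wave phase shift.
Ray reflecting at the bottom interface goes from n = 1.313 toward n = 1.0: no phase shift.
The two reflections differ by half a wavelength.
For maximum reflection here: 2 n t = (m + ½) λ.
λ = 2 n t / (m + ½) = 4832 / (m + ½) nm.
m=5: 879 nm (IR); m=6: 743 nm (visible); m=7: 644 nm (visible); m=8: 568 nm (visible); m=9: 509 nm (visible); m=10: 460 nm (visible); m=11: 420 nm (visible); m=12: 387 nm (visible); m=13: 358 nm (UV).

7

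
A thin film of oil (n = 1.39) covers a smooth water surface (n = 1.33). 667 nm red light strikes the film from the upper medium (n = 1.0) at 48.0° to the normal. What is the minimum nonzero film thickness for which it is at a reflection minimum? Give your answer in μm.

At the upper boundary (n = 1.0 to n = 1.39) the reflected ray undergoes a half-wave phase shift.
Bottom surface (1.39 → 1.33): reflection off a lower-index medium gives no phase shift.
The two reflections differ by half a wavelength.
With one net inversion, destructive interference in reflection requires 2 n t cos θ_r = m λ.
Snell's law: 1.0 sin 48.0° = 1.39 sin θ_r → sin θ_r = 0.535, cos θ_r = 0.845.
Minimum nonzero at m = 1: t = λ / (2 n cos θ_r) = 667 / (2 × 1.39 × 0.845) = 284 nm.

0.284 μm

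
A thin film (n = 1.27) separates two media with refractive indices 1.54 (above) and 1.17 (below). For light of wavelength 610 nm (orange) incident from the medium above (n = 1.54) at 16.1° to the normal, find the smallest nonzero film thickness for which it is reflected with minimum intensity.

Ray reflecting at the top interface goes from n = 1.54 toward n = 1.27: no phase shift.
At the lower boundary (n = 1.27 to n = 1.17) the reflected ray undergoes no phase shift.
Net: no relative phase inversion (both shifts match).
So the condition for destructive reflection is 2 n t cos θ_r = (m + ½) λ.
Snell's law: 1.54 sin 16.1° = 1.27 sin θ_r → sin θ_r = 0.336, cos θ_r = 0.942.
Minimum at m = 0: t = λ / (4 n cos θ_r) = 610 / (4 × 1.27 × 0.942) = 128 nm.

128 nm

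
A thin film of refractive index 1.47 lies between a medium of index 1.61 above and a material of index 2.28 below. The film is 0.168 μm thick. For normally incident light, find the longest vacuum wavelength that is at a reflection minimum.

Ray reflecting at the top interface goes from n = 1.61 toward n = 1.47: no phase shift.
Bottom surface (1.47 → 2.28): reflection off a higher-index medium gives a half-wave phase shift.
The two reflections differ by half a wavelength.
With one net inversion, destructive interference in reflection requires 2 n t = m λ.
λ = 2 n t / m. The longest wavelength is m = 1: λ = 2 × 1.47 × 168 / 1.00 = 494 nm.

494 nm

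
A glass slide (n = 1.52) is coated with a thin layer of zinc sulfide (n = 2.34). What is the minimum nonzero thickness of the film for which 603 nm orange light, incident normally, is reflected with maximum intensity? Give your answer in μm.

0.0644 μm

At the upper boundary (n = 1.0 to n = 2.34) the reflected ray undergoes a half-wave phase shift.
Bottom surface (2.34 → 1.52): reflection off a lower-index medium gives no phase shift.
The two reflections differ by half a wavelength.
So the condition for constructive reflection is 2 n t = (m + ½) λ.
Minimum at m = 0: t = λ / (4 n) = 603 / (4 × 2.34) = 64.4 nm.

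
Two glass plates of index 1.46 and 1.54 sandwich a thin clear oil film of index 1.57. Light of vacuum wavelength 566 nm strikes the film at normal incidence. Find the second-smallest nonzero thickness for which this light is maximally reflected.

Ray reflecting at the top interface goes from n = 1.46 toward n = 1.57: a half-wave phase shift.
Bottom surface (1.57 → 1.54): reflection off a lower-index medium gives no phase shift.
Net: one phase inversion between the two reflected rays.
So the condition for constructive reflection is 2 n t = (m + ½) λ.
The second-smallest nonzero thickness corresponds to m = 1: t = (m + ½) λ / (2 n) = 1.50 × 566 / (2 × 1.57) = 270 nm.

270 nm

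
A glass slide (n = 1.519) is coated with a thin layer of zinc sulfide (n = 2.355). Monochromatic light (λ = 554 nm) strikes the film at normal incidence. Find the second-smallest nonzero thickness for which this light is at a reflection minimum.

235 nm

Ray reflecting at the top interface goes from n = 1.0 toward n = 2.355: a half-wave phase shift.
At the lower boundary (n = 2.355 to n = 1.519) the reflected ray undergoes no phase shift.
Net: one phase inversion between the two reflected rays.
So the condition for destructive reflection is 2 n t = m λ.
The second-smallest nonzero thickness corresponds to m = 2: t = m λ / (2 n) = 2.00 × 554 / (2 × 2.355) = 235 nm.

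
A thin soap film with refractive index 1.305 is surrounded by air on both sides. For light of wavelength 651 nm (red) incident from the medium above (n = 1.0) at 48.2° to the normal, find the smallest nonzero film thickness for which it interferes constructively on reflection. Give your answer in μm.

0.152 μm

Ray reflecting at the top interface goes from n = 1.0 toward n = 1.305: a half-wave phase shift.
Ray reflecting at the bottom interface goes from n = 1.305 toward n = 1.0: no phase shift.
The two reflections differ by half a wavelength.
For strong reflection here: 2 n t cos θ_r = (m + ½) λ.
Snell's law: 1.0 sin 48.2° = 1.305 sin θ_r → sin θ_r = 0.571, cos θ_r = 0.821.
Minimum at m = 0: t = λ / (4 n cos θ_r) = 651 / (4 × 1.305 × 0.821) = 152 nm.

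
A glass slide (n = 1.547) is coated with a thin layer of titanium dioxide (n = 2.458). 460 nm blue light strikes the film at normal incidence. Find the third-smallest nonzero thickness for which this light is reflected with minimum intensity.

281 nm

Top surface (1.0 → 2.458): reflection off a higher-index medium gives a half-wave phase shift.
Bottom surface (2.458 → 1.547): reflection off a lower-index medium gives no phase shift.
The two reflections differ by half a wavelength.
So the condition for destructive reflection is 2 n t = m λ.
The third-smallest nonzero thickness corresponds to m = 3: t = m λ / (2 n) = 3.00 × 460 / (2 × 2.458) = 281 nm.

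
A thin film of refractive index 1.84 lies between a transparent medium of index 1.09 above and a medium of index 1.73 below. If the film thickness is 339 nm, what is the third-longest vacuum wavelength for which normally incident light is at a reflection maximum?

Top surface (1.09 → 1.84): reflection off a higher-index medium gives a half-wave phase shift.
Bottom surface (1.84 → 1.73): reflection off a lower-index medium gives no phase shift.
The two reflections differ by half a wavelength.
So the condition for constructive reflection is 2 n t = (m + ½) λ.
λ = 2 n t / (m + ½). The third-longest wavelength is m = 2: λ = 2 × 1.84 × 339 / 2.50 = 499 nm.

499 nm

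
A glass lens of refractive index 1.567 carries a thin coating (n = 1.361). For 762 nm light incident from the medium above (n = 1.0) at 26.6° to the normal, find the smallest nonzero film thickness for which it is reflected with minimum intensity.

148 nm

Top surface (1.0 → 1.361): reflection off a higher-index medium gives a half-wave phase shift.
Ray reflecting at the bottom interface goes from n = 1.361 toward n = 1.567: a half-wave phase shift.
Net: no relative phase inversion (both shifts match).
With no net inversion, destructive interference in reflection requires 2 n t cos θ_r = (m + ½) λ.
Snell's law: 1.0 sin 26.6° = 1.361 sin θ_r → sin θ_r = 0.329, cos θ_r = 0.944.
Minimum at m = 0: t = λ / (4 n cos θ_r) = 762 / (4 × 1.361 × 0.944) = 148 nm.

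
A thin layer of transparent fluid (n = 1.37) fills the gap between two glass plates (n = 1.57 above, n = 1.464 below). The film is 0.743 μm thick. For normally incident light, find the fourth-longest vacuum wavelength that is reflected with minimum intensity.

509 nm

Top surface (1.57 → 1.37): reflection off a lower-index medium gives no phase shift.
Bottom surface (1.37 → 1.464): reflection off a higher-index medium gives a half-wave phase shift.
Net: one phase inversion between the two reflected rays.
For minimum reflection here: 2 n t = m λ.
λ = 2 n t / m. The fourth-longest wavelength is m = 4: λ = 2 × 1.37 × 743 / 4.00 = 509 nm.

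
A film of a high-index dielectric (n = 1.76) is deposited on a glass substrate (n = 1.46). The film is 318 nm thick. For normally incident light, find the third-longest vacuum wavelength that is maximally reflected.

At the upper boundary (n = 1.0 to n = 1.76) the reflected ray undergoes a half-wave phase shift.
Ray reflecting at the bottom interface goes from n = 1.76 toward n = 1.46: no phase shift.
The two reflections differ by half a wavelength.
For bright reflection here: 2 n t = (m + ½) λ.
λ = 2 n t / (m + ½). The third-longest wavelength is m = 2: λ = 2 × 1.76 × 318 / 2.50 = 448 nm.

448 nm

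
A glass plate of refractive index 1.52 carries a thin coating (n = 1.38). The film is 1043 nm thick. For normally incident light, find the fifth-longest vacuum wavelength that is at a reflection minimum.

640 nm

Top surface (1.0 → 1.38): reflection off a higher-index medium gives a half-wave phase shift.
Bottom surface (1.38 → 1.52): reflection off a higher-index medium gives a half-wave phase shift.
Net: no relative phase inversion (both shifts match).
For minimum reflection here: 2 n t = (m + ½) λ.
λ = 2 n t / (m + ½). The fifth-longest wavelength is m = 4: λ = 2 × 1.38 × 1043 / 4.50 = 640 nm.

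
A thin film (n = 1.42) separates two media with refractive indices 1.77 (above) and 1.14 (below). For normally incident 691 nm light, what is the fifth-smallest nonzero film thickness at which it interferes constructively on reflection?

Top surface (1.77 → 1.42): reflection off a lower-index medium gives no phase shift.
Ray reflecting at the bottom interface goes from n = 1.42 toward n = 1.14: no phase shift.
The two reflections carry the same phase change, so no net offset.
For maximum reflection here: 2 n t = m λ.
The fifth-smallest nonzero thickness corresponds to m = 5: t = m λ / (2 n) = 5.00 × 691 / (2 × 1.42) = 1217 nm.

1217 nm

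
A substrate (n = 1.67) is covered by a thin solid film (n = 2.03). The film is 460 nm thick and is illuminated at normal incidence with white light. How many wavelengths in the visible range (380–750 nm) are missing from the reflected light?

At the upper boundary (n = 1.0 to n = 2.03) the reflected ray undergoes a half-wave phase shift.
At the lower boundary (n = 2.03 to n = 1.67) the reflected ray undergoes no phase shift.
Exactly one π shift → a net half-wave offset.
With one net inversion, destructive interference in reflection requires 2 n t = m λ.
λ = 2 n t / m = 1868 / m nm.
m=2: 934 nm (IR); m=3: 623 nm (visible); m=4: 467 nm (visible); m=5: 374 nm (UV).

2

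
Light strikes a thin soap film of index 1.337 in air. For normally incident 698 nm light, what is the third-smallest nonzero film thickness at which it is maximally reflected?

653 nm

Top surface (1.0 → 1.337): reflection off a higher-index medium gives a half-wave phase shift.
Bottom surface (1.337 → 1.0): reflection off a lower-index medium gives no phase shift.
Net: one phase inversion between the two reflected rays.
For strong reflection here: 2 n t = (m + ½) λ.
The third-smallest nonzero thickness corresponds to m = 2: t = (m + ½) λ / (2 n) = 2.50 × 698 / (2 × 1.337) = 653 nm.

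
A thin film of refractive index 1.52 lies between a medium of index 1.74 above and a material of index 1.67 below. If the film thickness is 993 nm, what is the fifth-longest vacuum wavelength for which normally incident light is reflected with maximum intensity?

At the upper boundary (n = 1.74 to n = 1.52) the reflected ray undergoes no phase shift.
Ray reflecting at the bottom interface goes from n = 1.52 toward n = 1.67: a half-wave phase shift.
Exactly one π shift → a net half-wave offset.
So the condition for constructive reflection is 2 n t = (m + ½) λ.
λ = 2 n t / (m + ½). The fifth-longest wavelength is m = 4: λ = 2 × 1.52 × 993 / 4.50 = 671 nm.

671 nm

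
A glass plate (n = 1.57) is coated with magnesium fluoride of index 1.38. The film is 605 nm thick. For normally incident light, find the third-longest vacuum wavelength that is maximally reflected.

557 nm

Ray reflecting at the top interface goes from n = 1.0 toward n = 1.38: a half-wave phase shift.
At the lower boundary (n = 1.38 to n = 1.57) the reflected ray undergoes a half-wave phase shift.
Zero or two π shifts → no net half-wave offset.
So the condition for constructive reflection is 2 n t = m λ.
λ = 2 n t / m. The third-longest wavelength is m = 3: λ = 2 × 1.38 × 605 / 3.00 = 557 nm.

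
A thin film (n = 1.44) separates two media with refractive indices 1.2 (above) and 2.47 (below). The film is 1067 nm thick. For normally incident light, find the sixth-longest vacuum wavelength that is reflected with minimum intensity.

559 nm

Ray reflecting at the top interface goes from n = 1.2 toward n = 1.44: a half-wave phase shift.
Bottom surface (1.44 → 2.47): reflection off a higher-index medium gives a half-wave phase shift.
Zero or two π shifts → no net half-wave offset.
For minimum reflection here: 2 n t = (m + ½) λ.
λ = 2 n t / (m + ½). The sixth-longest wavelength is m = 5: λ = 2 × 1.44 × 1067 / 5.50 = 559 nm.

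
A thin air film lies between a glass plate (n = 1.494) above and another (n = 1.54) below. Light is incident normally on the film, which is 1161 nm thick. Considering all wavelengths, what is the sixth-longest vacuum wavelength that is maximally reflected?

At the upper boundary (n = 1.494 to n = 1.0) the reflected ray undergoes no phase shift.
Bottom surface (1.0 → 1.54): reflection off a higher-index medium gives a half-wave phase shift.
Net: one phase inversion between the two reflected rays.
So the condition for constructive reflection is 2 n t = (m + ½) λ.
λ = 2 n t / (m + ½). The sixth-longest wavelength is m = 5: λ = 2 × 1.0 × 1161 / 5.50 = 422 nm.

422 nm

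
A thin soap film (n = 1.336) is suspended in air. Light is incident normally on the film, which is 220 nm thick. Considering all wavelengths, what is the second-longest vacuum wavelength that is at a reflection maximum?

392 nm

Ray reflecting at the top interface goes from n = 1.0 toward n = 1.336: a half-wave phase shift.
Bottom surface (1.336 → 1.0): reflection off a lower-index medium gives no phase shift.
Net: one phase inversion between the two reflected rays.
So the condition for constructive reflection is 2 n t = (m + ½) λ.
λ = 2 n t / (m + ½). The second-longest wavelength is m = 1: λ = 2 × 1.336 × 220 / 1.50 = 392 nm.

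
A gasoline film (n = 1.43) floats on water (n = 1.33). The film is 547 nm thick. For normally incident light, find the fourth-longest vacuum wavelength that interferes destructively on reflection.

Top surface (1.0 → 1.43): reflection off a higher-index medium gives a half-wave phase shift.
At the lower boundary (n = 1.43 to n = 1.33) the reflected ray undergoes no phase shift.
The two reflections differ by half a wavelength.
So the condition for destructive reflection is 2 n t = m λ.
λ = 2 n t / m. The fourth-longest wavelength is m = 4: λ = 2 × 1.43 × 547 / 4.00 = 391 nm.

391 nm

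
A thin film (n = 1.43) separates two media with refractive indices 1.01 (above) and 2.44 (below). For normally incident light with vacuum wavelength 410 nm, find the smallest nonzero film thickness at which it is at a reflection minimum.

71.7 nm

Ray reflecting at the top interface goes from n = 1.01 toward n = 1.43: a half-wave phase shift.
Bottom surface (1.43 → 2.44): reflection off a higher-index medium gives a half-wave phase shift.
Zero or two π shifts → no net half-wave offset.
So the condition for destructive reflection is 2 n t = (m + ½) λ.
Minimum at m = 0: t = λ / (4 n) = 410 / (4 × 1.43) = 71.7 nm.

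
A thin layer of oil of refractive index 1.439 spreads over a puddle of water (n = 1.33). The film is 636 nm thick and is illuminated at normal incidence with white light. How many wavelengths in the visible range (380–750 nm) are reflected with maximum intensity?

3

At the upper boundary (n = 1.0 to n = 1.439) the reflected ray undergoes a half-wave phase shift.
Ray reflecting at the bottom interface goes from n = 1.439 toward n = 1.33: no phase shift.
Exactly one π shift → a net half-wave offset.
With one net inversion, constructive interference in reflection requires 2 n t = (m + ½) λ.
λ = 2 n t / (m + ½) = 1830 / (m + ½) nm.
m=1: 1220 nm (IR); m=2: 732 nm (visible); m=3: 523 nm (visible); m=4: 407 nm (visible); m=5: 333 nm (UV).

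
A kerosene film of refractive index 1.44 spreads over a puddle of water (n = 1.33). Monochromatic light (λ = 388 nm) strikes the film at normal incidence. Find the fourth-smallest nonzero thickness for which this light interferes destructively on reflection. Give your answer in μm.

0.539 μm

At the upper boundary (n = 1.0 to n = 1.44) the reflected ray undergoes a half-wave phase shift.
At the lower boundary (n = 1.44 to n = 1.33) the reflected ray undergoes no phase shift.
The two reflections differ by half a wavelength.
For minimum reflection here: 2 n t = m λ.
The fourth-smallest nonzero thickness corresponds to m = 4: t = m λ / (2 n) = 4.00 × 388 / (2 × 1.44) = 539 nm.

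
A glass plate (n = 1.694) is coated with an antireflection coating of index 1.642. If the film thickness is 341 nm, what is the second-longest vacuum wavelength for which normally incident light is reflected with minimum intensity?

747 nm

Ray reflecting at the top interface goes from n = 1.0 toward n = 1.642: a half-wave phase shift.
Bottom surface (1.642 → 1.694): reflection off a higher-index medium gives a half-wave phase shift.
The two reflections carry the same phase change, so no net offset.
So the condition for destructive reflection is 2 n t = (m + ½) λ.
λ = 2 n t / (m + ½). The second-longest wavelength is m = 1: λ = 2 × 1.642 × 341 / 1.50 = 747 nm.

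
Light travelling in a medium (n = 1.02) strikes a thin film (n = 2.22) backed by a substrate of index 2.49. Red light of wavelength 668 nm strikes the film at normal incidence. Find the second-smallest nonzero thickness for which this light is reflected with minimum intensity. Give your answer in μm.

At the upper boundary (n = 1.02 to n = 2.22) the reflected ray undergoes a half-wave phase shift.
Bottom surface (2.22 → 2.49): reflection off a higher-index medium gives a half-wave phase shift.
Net: no relative phase inversion (both shifts match).
So the condition for destructive reflection is 2 n t = (m + ½) λ.
The second-smallest nonzero thickness corresponds to m = 1: t = (m + ½) λ / (2 n) = 1.50 × 668 / (2 × 2.22) = 226 nm.

0.226 μm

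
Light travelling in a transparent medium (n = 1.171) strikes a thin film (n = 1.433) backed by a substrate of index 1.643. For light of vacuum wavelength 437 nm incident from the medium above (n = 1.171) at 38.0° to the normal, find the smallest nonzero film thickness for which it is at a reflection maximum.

176 nm

Ray reflecting at the top interface goes from n = 1.171 toward n = 1.433: a half-wave phase shift.
Ray reflecting at the bottom interface goes from n = 1.433 toward n = 1.643: a half-wave phase shift.
Net: no relative phase inversion (both shifts match).
So the condition for constructive reflection is 2 n t cos θ_r = m λ.
Snell's law: 1.171 sin 38.0° = 1.433 sin θ_r → sin θ_r = 0.503, cos θ_r = 0.864.
Minimum nonzero at m = 1: t = λ / (2 n cos θ_r) = 437 / (2 × 1.433 × 0.864) = 176 nm.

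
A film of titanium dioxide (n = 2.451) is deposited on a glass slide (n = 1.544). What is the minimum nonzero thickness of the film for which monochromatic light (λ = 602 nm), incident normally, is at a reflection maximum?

61.4 nm

Ray reflecting at the top interface goes from n = 1.0 toward n = 2.451: a half-wave phase shift.
Bottom surface (2.451 → 1.544): reflection off a lower-index medium gives no phase shift.
The two reflections differ by half a wavelength.
For bright reflection here: 2 n t = (m + ½) λ.
Minimum at m = 0: t = λ / (4 n) = 602 / (4 × 2.451) = 61.4 nm.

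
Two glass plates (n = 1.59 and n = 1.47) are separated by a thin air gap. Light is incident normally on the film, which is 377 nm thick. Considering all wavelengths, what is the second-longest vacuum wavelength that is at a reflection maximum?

Top surface (1.59 → 1.0): reflection off a lower-index medium gives no phase shift.
Bottom surface (1.0 → 1.47): reflection off a higher-index medium gives a half-wave phase shift.
Exactly one π shift → a net half-wave offset.
For bright reflection here: 2 n t = (m + ½) λ.
λ = 2 n t / (m + ½). The second-longest wavelength is m = 1: λ = 2 × 1.0 × 377 / 1.50 = 503 nm.

503 nm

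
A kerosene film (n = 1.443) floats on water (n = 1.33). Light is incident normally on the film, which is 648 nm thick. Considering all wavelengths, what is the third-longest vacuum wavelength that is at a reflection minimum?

623 nm

At the upper boundary (n = 1.0 to n = 1.443) the reflected ray undergoes a half-wave phase shift.
At the lower boundary (n = 1.443 to n = 1.33) the reflected ray undergoes no phase shift.
Net: one phase inversion between the two reflected rays.
With one net inversion, destructive interference in reflection requires 2 n t = m λ.
λ = 2 n t / m. The third-longest wavelength is m = 3: λ = 2 × 1.443 × 648 / 3.00 = 623 nm.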